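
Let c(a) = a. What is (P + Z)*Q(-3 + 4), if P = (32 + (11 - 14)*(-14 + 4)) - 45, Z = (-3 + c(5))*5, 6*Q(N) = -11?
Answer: -99/2 ≈ -49.500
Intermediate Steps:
Q(N) = -11/6 (Q(N) = (1/6)*(-11) = -11/6)
Z = 10 (Z = (-3 + 5)*5 = 2*5 = 10)
P = 17 (P = (32 - 3*(-10)) - 45 = (32 + 30) - 45 = 62 - 45 = 17)
(P + Z)*Q(-3 + 4) = (17 + 10)*(-11/6) = 27*(-11/6) = -99/2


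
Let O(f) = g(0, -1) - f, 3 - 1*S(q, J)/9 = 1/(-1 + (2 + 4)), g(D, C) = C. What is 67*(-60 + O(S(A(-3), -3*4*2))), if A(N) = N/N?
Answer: -28877/5 ≈ -5775.4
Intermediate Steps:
A(N) = 1
S(q, J) = 126/5 (S(q, J) = 27 - 9/(-1 + (2 + 4)) = 27 - 9/(-1 + 6) = 27 - 9/5 = 126/5)
O(f) = -1 - f
67*(-60 + O(S(A(-3), -3*4*2))) = 67*(-60 + (-1 - 1*126/5)) = 67*(-60 + (-1 - 126/5)) = 67*(-60 - 131/5) = 67*(-431/5) = -28877/5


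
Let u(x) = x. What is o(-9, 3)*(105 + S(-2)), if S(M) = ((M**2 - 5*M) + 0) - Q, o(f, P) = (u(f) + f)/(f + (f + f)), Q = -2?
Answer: 242/3 ≈ 80.667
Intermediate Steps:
o(f, P) = 2/3 (o(f, P) = (f + f)/(f + (f + f)) = (2*f)/(f + 2*f) = (2*f)/((3*f)) = (2*f)*(1/(3*f)) = 2/3)
S(M) = 2 + M**2 - 5*M (S(M) = ((M**2 - 5*M) + 0) - 1*(-2) = (M**2 - 5*M) + 2 = 2 + M**2 - 5*M)
o(-9, 3)*(105 + S(-2)) = 2*(105 + (2 + (-2)**2 - 5*(-2)))/3 = 2*(105 + (2 + 4 + 10))/3 = 2*(105 + 16)/3 = (2/3)*121 = 242/3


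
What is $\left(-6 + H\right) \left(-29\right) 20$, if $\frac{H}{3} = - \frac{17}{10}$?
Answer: $6438$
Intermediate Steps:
$H = - \frac{51}{10}$ ($H = 3 \left(- \frac{17}{10}\right) = - \frac{51}{10} \approx -5.1$)
$\left(-6 + H\right) \left(-29\right) 20 = \left(-6 - \frac{51}{10}\right) \left(-29\right) 20 = \left(- \frac{111}{10}\right) \left(-29\right) 20 = \frac{3219}{10} \cdot 20 = 6438$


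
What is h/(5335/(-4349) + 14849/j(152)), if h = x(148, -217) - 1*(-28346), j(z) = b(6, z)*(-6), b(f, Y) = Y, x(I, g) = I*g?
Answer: 14952905760/69443821 ≈ 215.32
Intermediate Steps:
j(z) = -6*z (j(z) = z*(-6) = -6*z)
h = -3770 (h = 148*(-217) - 1*(-28346) = -32116 + 28346 = -3770)
h/(5335/(-4349) + 14849/j(152)) = -3770/(5335/(-4349) + 14849/((-6*152))) = -3770/(5335*(-1/4349) + 14849/(-912)) = -3770/(-5335/4349 + 14849*(-1/912)) = -3770/(-5335/4349 - 14849/912) = -3770/(-69443821/3966288) = -3770*(-3966288/69443821) = 14952905760/69443821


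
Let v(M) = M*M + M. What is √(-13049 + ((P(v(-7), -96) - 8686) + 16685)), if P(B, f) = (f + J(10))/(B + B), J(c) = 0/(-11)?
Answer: I*√247506/7 ≈ 71.071*I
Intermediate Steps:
J(c) = 0 (J(c) = 0*(-1/11) = 0)
v(M) = M + M² (v(M) = M² + M = M + M²)
P(B, f) = f/(2*B) (P(B, f) = (f + 0)/(B + B) = f/((2*B)) = f*(1/(2*B)) = f/(2*B))
√(-13049 + ((P(v(-7), -96) - 8686) + 16685)) = √(-13049 + (((½)*(-96)/(-7*(1 - 7)) - 8686) + 16685)) = √(-13049 + (((½)*(-96)/(-7*(-6)) - 8686) + 16685)) = √(-13049 + (((½)*(-96)/42 - 8686) + 16685)) = √(-13049 + (((½)*(-96)*(1/42) - 8686) + 16685)) = √(-13049 + ((-8/7 - 8686) + 16685)) = √(-13049 + (-60810/7 + 16685)) = √(-13049 + 55985/7) = √(-35358/7) = I*√247506/7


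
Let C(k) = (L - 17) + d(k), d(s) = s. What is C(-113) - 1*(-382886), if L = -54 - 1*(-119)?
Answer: 382821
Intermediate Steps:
L = 65 (L = -54 + 119 = 65)
C(k) = 48 + k (C(k) = (65 - 17) + k = 48 + k)
C(-113) - 1*(-382886) = (48 - 113) - 1*(-382886) = -65 + 382886 = 382821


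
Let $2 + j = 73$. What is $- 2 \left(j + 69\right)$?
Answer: $-280$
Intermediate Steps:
$j = 71$ ($j = -2 + 73 = 71$)
$- 2 \left(j + 69\right) = - 2 \left(71 + 69\right) = \left(-2\right) 140 = -280$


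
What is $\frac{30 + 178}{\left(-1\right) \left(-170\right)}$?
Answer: $\frac{104}{85} \approx 1.2235$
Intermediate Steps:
$\frac{30 + 178}{\left(-1\right) \left(-170\right)} = \frac{208}{170} = 208 \cdot \frac{1}{170} = \frac{104}{85}$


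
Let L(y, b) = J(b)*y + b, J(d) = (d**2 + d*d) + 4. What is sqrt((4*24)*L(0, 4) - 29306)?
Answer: I*sqrt(28922) ≈ 170.06*I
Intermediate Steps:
J(d) = 4 + 2*d**2 (J(d) = (d**2 + d**2) + 4 = 2*d**2 + 4 = 4 + 2*d**2)
L(y, b) = b + y*(4 + 2*b**2) (L(y, b) = (4 + 2*b**2)*y + b = y*(4 + 2*b**2) + b = b + y*(4 + 2*b**2))
sqrt((4*24)*L(0, 4) - 29306) = sqrt((4*24)*(4 + 2*0*(2 + 4**2)) - 29306) = sqrt(96*(4 + 2*0*(2 + 16)) - 29306) = sqrt(96*(4 + 2*0*18) - 29306) = sqrt(96*(4 + 0) - 29306) = sqrt(96*4 - 29306) = sqrt(384 - 29306) = sqrt(-28922) = I*sqrt(28922)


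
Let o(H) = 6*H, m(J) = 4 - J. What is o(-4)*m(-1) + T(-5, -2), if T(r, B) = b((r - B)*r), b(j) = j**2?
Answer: 105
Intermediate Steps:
T(r, B) = r**2*(r - B)**2 (T(r, B) = ((r - B)*r)**2 = (r*(r - B))**2 = r**2*(r - B)**2)
o(-4)*m(-1) + T(-5, -2) = (6*(-4))*(4 - 1*(-1)) + (-5)**2*(-2 - 1*(-5))**2 = -24*(4 + 1) + 25*(-2 + 5)**2 = -24*5 + 25*3**2 = -120 + 25*9 = -120 + 225 = 105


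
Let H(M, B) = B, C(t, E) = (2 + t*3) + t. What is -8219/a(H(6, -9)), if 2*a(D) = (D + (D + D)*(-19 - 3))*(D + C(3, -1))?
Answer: -16438/1935 ≈ -8.4951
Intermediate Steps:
C(t, E) = 2 + 4*t (C(t, E) = (2 + 3*t) + t = 2 + 4*t)
a(D) = -43*D*(14 + D)/2 (a(D) = ((D + (D + D)*(-19 - 3))*(D + (2 + 4*3)))/2 = ((D + (2*D)*(-22))*(D + (2 + 12)))/2 = ((D - 44*D)*(D + 14))/2 = ((-43*D)*(14 + D))/2 = (-43*D*(14 + D))/2 = -43*D*(14 + D)/2)
-8219/a(H(6, -9)) = -8219*2/(387*(14 - 9)) = -8219/((-43/2*(-9)*5)) = -8219/1935/2 = -8219*2/1935 = -16438/1935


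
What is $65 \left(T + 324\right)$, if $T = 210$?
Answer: $34710$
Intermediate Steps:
$65 \left(T + 324\right) = 65 \left(210 + 324\right) = 65 \cdot 534 = 34710$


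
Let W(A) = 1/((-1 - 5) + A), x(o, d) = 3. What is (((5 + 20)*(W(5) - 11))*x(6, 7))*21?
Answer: -18900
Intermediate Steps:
W(A) = 1/(-6 + A)
(((5 + 20)*(W(5) - 11))*x(6, 7))*21 = (((5 + 20)*(1/(-6 + 5) - 11))*3)*21 = ((25*(1/(-1) - 11))*3)*21 = ((25*(-1 - 11))*3)*21 = ((25*(-12))*3)*21 = -300*3*21 = -900*21 = -18900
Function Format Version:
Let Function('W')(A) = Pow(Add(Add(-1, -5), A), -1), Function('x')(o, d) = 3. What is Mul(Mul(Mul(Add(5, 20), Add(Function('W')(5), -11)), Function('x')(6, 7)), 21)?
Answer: -18900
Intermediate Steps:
Function('W')(A) = Pow(Add(-6, A), -1)
Mul(Mul(Mul(Add(5, 20), Add(Function('W')(5), -11)), Function('x')(6, 7)), 21) = Mul(Mul(Mul(Add(5, 20), Add(Pow(Add(-6, 5), -1), -11)), 3), 21) = Mul(Mul(Mul(25, Add(Pow(-1, -1), -11)), 3), 21) = Mul(Mul(Mul(25, Add(-1, -11)), 3), 21) = Mul(Mul(Mul(25, -12), 3), 21) = Mul(Mul(-300, 3), 21) = Mul(-900, 21) = -18900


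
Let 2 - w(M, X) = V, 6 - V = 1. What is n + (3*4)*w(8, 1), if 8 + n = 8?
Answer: -36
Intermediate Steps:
V = 5 (V = 6 - 1*1 = 6 - 1 = 5)
w(M, X) = -3 (w(M, X) = 2 - 1*5 = 2 - 5 = -3)
n = 0 (n = -8 + 8 = 0)
n + (3*4)*w(8, 1) = 0 + (3*4)*(-3) = 0 + 12*(-3) = 0 - 36 = -36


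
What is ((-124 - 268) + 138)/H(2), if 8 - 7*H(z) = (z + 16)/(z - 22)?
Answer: -17780/89 ≈ -199.78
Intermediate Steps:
H(z) = 8/7 - (16 + z)/(7*(-22 + z)) (H(z) = 8/7 - (z + 16)/(7*(z - 22)) = 8/7 - (16 + z)/(7*(-22 + z)))
((-124 - 268) + 138)/H(2) = ((-124 - 268) + 138)/(((-192/7 + 2)/(-22 + 2))) = (-392 + 138)/((-178/7/(-20))) = -254/((-1/20*(-178/7))) = -254/89/70 = -254*70/89 = -17780/89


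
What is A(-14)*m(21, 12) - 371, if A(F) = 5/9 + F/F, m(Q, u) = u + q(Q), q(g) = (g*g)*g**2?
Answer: 906521/3 ≈ 3.0217e+5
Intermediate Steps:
q(g) = g**4 (q(g) = g**2*g**2 = g**4)
m(Q, u) = u + Q**4
A(F) = 14/9 (A(F) = 5*(1/9) + 1 = 5/9 + 1 = 14/9)
A(-14)*m(21, 12) - 371 = 14*(12 + 21**4)/9 - 371 = 14*(12 + 194481)/9 - 371 = (14/9)*194493 - 371 = 907634/3 - 371 = 906521/3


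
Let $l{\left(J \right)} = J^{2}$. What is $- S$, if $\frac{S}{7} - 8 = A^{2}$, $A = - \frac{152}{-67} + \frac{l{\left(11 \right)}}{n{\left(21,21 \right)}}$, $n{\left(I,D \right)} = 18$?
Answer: $- \frac{904442959}{1454436} \approx -621.85$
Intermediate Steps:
$A = \frac{10843}{1206}$ ($A = - \frac{152}{-67} + \frac{11^{2}}{18} = \left(-152\right) \left(- \frac{1}{67}\right) + 121 \cdot \frac{1}{18} = \frac{152}{67} + \frac{121}{18} = \frac{10843}{1206} \approx 8.9909$)
$S = \frac{904442959}{1454436}$ ($S = 56 + 7 \left(\frac{10843}{1206}\right)^{2} = 56 + 7 \cdot \frac{117570649}{1454436} = 56 + \frac{822994543}{1454436} = \frac{904442959}{1454436} \approx 621.85$)
$- S = \left(-1\right) \frac{904442959}{1454436} = - \frac{904442959}{1454436}$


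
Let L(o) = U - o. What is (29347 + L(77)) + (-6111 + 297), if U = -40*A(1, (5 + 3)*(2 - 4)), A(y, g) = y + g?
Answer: 24056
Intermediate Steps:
A(y, g) = g + y
U = 600 (U = -40*((5 + 3)*(2 - 4) + 1) = -40*(8*(-2) + 1) = -40*(-16 + 1) = -40*(-15) = 600)
L(o) = 600 - o
(29347 + L(77)) + (-6111 + 297) = (29347 + (600 - 1*77)) + (-6111 + 297) = (29347 + (600 - 77)) - 5814 = (29347 + 523) - 5814 = 29870 - 5814 = 24056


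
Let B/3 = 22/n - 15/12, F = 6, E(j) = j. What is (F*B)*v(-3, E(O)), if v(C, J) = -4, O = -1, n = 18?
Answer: 2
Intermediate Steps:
B = -1/12 (B = 3*(22/18 - 15/12) = 3*(22*(1/18) - 15*1/12) = 3*(11/9 - 5/4) = 3*(-1/36) = -1/12 ≈ -0.083333)
(F*B)*v(-3, E(O)) = (6*(-1/12))*(-4) = -½*(-4) = 2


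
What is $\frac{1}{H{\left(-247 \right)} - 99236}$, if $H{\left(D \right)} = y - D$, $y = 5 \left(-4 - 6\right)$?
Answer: $- \frac{1}{99039} \approx -1.0097 \cdot 10^{-5}$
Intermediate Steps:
$y = -50$ ($y = 5 \left(-10\right) = -50$)
$H{\left(D \right)} = -50 - D$
$\frac{1}{H{\left(-247 \right)} - 99236} = \frac{1}{\left(-50 - -247\right) - 99236} = \frac{1}{\left(-50 + 247\right) - 99236} = \frac{1}{197 - 99236} = \frac{1}{-99039} = - \frac{1}{99039}$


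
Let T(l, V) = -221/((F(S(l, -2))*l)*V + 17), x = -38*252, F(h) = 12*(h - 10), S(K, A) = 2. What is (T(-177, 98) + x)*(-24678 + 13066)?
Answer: 185168103833548/1665233 ≈ 1.1120e+8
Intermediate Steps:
F(h) = -120 + 12*h (F(h) = 12*(-10 + h) = -120 + 12*h)
x = -9576
T(l, V) = -221/(17 - 96*V*l) (T(l, V) = -221/(((-120 + 12*2)*l)*V + 17) = -221/(((-120 + 24)*l)*V + 17) = -221/((-96*l)*V + 17) = -221/(-96*V*l + 17) = -221/(17 - 96*V*l))
(T(-177, 98) + x)*(-24678 + 13066) = (221/(-17 + 96*98*(-177)) - 9576)*(-24678 + 13066) = (221/(-17 - 1665216) - 9576)*(-11612) = (221/(-1665233) - 9576)*(-11612) = (221*(-1/1665233) - 9576)*(-11612) = (-221/1665233 - 9576)*(-11612) = -15946271429/1665233*(-11612) = 185168103833548/1665233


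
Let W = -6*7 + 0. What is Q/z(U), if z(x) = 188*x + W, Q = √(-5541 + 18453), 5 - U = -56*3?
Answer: 2*√807/16241 ≈ 0.0034983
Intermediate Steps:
U = 173 (U = 5 - (-56)*3 = 5 - 1*(-168) = 5 + 168 = 173)
Q = 4*√807 (Q = √12912 = 4*√807 ≈ 113.63)
W = -42 (W = -42 + 0 = -42)
z(x) = -42 + 188*x (z(x) = 188*x - 42 = -42 + 188*x)
Q/z(U) = (4*√807)/(-42 + 188*173) = (4*√807)/(-42 + 32524) = (4*√807)/32482 = (4*√807)*(1/32482) = 2*√807/16241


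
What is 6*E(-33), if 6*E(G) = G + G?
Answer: -66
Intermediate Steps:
E(G) = G/3 (E(G) = (G + G)/6 = (2*G)/6 = G/3)
6*E(-33) = 6*((⅓)*(-33)) = 6*(-11) = -66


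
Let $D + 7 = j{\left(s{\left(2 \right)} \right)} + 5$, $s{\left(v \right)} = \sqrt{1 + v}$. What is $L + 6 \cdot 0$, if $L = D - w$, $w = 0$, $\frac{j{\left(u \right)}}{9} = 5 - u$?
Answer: $43 - 9 \sqrt{3} \approx 27.412$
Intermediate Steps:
$j{\left(u \right)} = 45 - 9 u$ ($j{\left(u \right)} = 9 \left(5 - u\right) = 45 - 9 u$)
$D = 43 - 9 \sqrt{3}$ ($D = -7 + \left(\left(45 - 9 \sqrt{1 + 2}\right) + 5\right) = -7 + \left(\left(45 - 9 \sqrt{3}\right) + 5\right) = -7 + \left(50 - 9 \sqrt{3}\right) = 43 - 9 \sqrt{3} \approx 27.412$)
$L = 43 - 9 \sqrt{3}$ ($L = \left(43 - 9 \sqrt{3}\right) - 0 = \left(43 - 9 \sqrt{3}\right) + 0 = 43 - 9 \sqrt{3} \approx 27.412$)
$L + 6 \cdot 0 = \left(43 - 9 \sqrt{3}\right) + 6 \cdot 0 = \left(43 - 9 \sqrt{3}\right) + 0 = 43 - 9 \sqrt{3}$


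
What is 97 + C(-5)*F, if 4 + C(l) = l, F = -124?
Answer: 1213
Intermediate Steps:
C(l) = -4 + l
97 + C(-5)*F = 97 + (-4 - 5)*(-124) = 97 - 9*(-124) = 97 + 1116 = 1213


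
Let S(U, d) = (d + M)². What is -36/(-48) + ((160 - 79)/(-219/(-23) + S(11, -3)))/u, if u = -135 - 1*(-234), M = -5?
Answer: 56631/74404 ≈ 0.76113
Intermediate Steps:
S(U, d) = (-5 + d)² (S(U, d) = (d - 5)² = (-5 + d)²)
u = 99 (u = -135 + 234 = 99)
-36/(-48) + ((160 - 79)/(-219/(-23) + S(11, -3)))/u = -36/(-48) + ((160 - 79)/(-219/(-23) + (-5 - 3)²))/99 = -36*(-1/48) + (81/(-219*(-1/23) + (-8)²))*(1/99) = ¾ + (81/(219/23 + 64))*(1/99) = ¾ + (81/(1691/23))*(1/99) = ¾ + (81*(23/1691))*(1/99) = ¾ + (1863/1691)*(1/99) = ¾ + 207/18601 = 56631/74404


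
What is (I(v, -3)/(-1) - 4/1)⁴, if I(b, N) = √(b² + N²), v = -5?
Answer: 4676 + 800*√34 ≈ 9340.8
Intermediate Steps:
I(b, N) = √(N² + b²)
(I(v, -3)/(-1) - 4/1)⁴ = (√((-3)² + (-5)²)/(-1) - 4/1)⁴ = (√(9 + 25)*(-1) - 4*1)⁴ = (√34*(-1) - 4)⁴ = (-√34 - 4)⁴ = (-4 - √34)⁴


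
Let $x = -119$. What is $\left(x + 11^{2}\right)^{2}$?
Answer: $4$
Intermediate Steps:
$\left(x + 11^{2}\right)^{2} = \left(-119 + 11^{2}\right)^{2} = \left(-119 + 121\right)^{2} = 2^{2} = 4$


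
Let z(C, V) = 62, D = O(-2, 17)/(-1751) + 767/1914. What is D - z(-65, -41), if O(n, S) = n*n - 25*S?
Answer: -205638857/3351414 ≈ -61.359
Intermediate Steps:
O(n, S) = n² - 25*S
D = 2148811/3351414 (D = ((-2)² - 25*17)/(-1751) + 767/1914 = (4 - 425)*(-1/1751) + 767*(1/1914) = -421*(-1/1751) + 767/1914 = 421/1751 + 767/1914 = 2148811/3351414 ≈ 0.64117)
D - z(-65, -41) = 2148811/3351414 - 1*62 = 2148811/3351414 - 62 = -205638857/3351414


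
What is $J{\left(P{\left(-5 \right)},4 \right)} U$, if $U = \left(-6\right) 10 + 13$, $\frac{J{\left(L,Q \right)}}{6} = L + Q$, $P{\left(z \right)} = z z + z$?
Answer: $-6768$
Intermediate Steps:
$P{\left(z \right)} = z + z^{2}$ ($P{\left(z \right)} = z^{2} + z = z + z^{2}$)
$J{\left(L,Q \right)} = 6 L + 6 Q$ ($J{\left(L,Q \right)} = 6 \left(L + Q\right) = 6 L + 6 Q$)
$U = -47$ ($U = -60 + 13 = -47$)
$J{\left(P{\left(-5 \right)},4 \right)} U = \left(6 \left(- 5 \left(1 - 5\right)\right) + 6 \cdot 4\right) \left(-47\right) = \left(6 \left(\left(-5\right) \left(-4\right)\right) + 24\right) \left(-47\right) = \left(6 \cdot 20 + 24\right) \left(-47\right) = \left(120 + 24\right) \left(-47\right) = 144 \left(-47\right) = -6768$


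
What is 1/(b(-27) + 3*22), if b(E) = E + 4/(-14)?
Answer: 7/271 ≈ 0.025830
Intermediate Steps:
b(E) = -2/7 + E (b(E) = E + 4*(-1/14) = E - 2/7 = -2/7 + E)
1/(b(-27) + 3*22) = 1/((-2/7 - 27) + 3*22) = 1/(-191/7 + 66) = 1/(271/7) = 7/271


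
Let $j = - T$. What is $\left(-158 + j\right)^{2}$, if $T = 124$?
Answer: $79524$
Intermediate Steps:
$j = -124$ ($j = \left(-1\right) 124 = -124$)
$\left(-158 + j\right)^{2} = \left(-158 - 124\right)^{2} = \left(-282\right)^{2} = 79524$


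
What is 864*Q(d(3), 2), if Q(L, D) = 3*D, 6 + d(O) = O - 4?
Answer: 5184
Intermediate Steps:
d(O) = -10 + O (d(O) = -6 + (O - 4) = -6 + (-4 + O) = -10 + O)
864*Q(d(3), 2) = 864*(3*2) = 864*6 = 5184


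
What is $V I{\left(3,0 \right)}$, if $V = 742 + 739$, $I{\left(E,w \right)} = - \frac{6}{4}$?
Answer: $- \frac{4443}{2} \approx -2221.5$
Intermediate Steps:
$I{\left(E,w \right)} = - \frac{3}{2}$ ($I{\left(E,w \right)} = \left(-6\right) \frac{1}{4} = - \frac{3}{2}$)
$V = 1481$
$V I{\left(3,0 \right)} = 1481 \left(- \frac{3}{2}\right) = - \frac{4443}{2}$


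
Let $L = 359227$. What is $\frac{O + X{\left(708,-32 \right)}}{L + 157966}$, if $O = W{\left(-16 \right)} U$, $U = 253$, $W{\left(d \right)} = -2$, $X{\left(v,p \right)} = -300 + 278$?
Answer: $- \frac{528}{517193} \approx -0.0010209$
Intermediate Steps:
$X{\left(v,p \right)} = -22$
$O = -506$ ($O = \left(-2\right) 253 = -506$)
$\frac{O + X{\left(708,-32 \right)}}{L + 157966} = \frac{-506 - 22}{359227 + 157966} = - \frac{528}{517193}$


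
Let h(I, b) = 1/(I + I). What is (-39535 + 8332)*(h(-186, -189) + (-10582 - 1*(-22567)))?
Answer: -46372016019/124 ≈ -3.7397e+8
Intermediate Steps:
h(I, b) = 1/(2*I)
(-39535 + 8332)*(h(-186, -189) + (-10582 - 1*(-22567))) = (-39535 + 8332)*((1/2)/(-186) + (-10582 - 1*(-22567))) = -31203*((1/2)*(-1/186) + (-10582 + 22567)) = -31203*(-1/372 + 11985) = -31203*4458419/372 = -46372016019/124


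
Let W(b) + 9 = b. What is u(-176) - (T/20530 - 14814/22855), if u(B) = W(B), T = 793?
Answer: -17303685069/93842630 ≈ -184.39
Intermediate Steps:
W(b) = -9 + b
u(B) = -9 + B
u(-176) - (T/20530 - 14814/22855) = (-9 - 176) - (793/20530 - 14814/22855) = -185 - (793*(1/20530) - 14814*1/22855) = -185 - (793/20530 - 14814/22855) = -185 - 1*(-57201481/93842630) = -185 + 57201481/93842630 = -17303685069/93842630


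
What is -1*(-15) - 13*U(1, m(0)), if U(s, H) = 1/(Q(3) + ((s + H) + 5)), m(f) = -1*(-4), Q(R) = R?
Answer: 14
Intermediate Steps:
m(f) = 4
U(s, H) = 1/(8 + H + s) (U(s, H) = 1/(3 + ((s + H) + 5)) = 1/(3 + ((H + s) + 5)) = 1/(3 + (5 + H + s)) = 1/(8 + H + s))
-1*(-15) - 13*U(1, m(0)) = -1*(-15) - 13/(8 + 4 + 1) = 15 - 13/13 = 15 - 13*1/13 = 15 - 1 = 14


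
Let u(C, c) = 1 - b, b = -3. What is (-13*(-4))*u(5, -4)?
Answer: 208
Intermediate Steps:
u(C, c) = 4 (u(C, c) = 1 - 1*(-3) = 1 + 3 = 4)
(-13*(-4))*u(5, -4) = -13*(-4)*4 = 52*4 = 208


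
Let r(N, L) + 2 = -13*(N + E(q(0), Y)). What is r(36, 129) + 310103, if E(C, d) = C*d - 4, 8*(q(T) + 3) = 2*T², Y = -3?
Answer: 309568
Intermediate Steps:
q(T) = -3 + T²/4 (q(T) = -3 + (2*T²)/8 = -3 + T²/4)
E(C, d) = -4 + C*d
r(N, L) = -67 - 13*N (r(N, L) = -2 - 13*(N + (-4 + (-3 + (¼)*0²)*(-3))) = -2 - 13*(N + (-4 + (-3 + (¼)*0)*(-3))) = -2 - 13*(N + (-4 + (-3 + 0)*(-3))) = -2 - 13*(N + (-4 - 3*(-3))) = -2 - 13*(N + (-4 + 9)) = -2 - 13*(N + 5) = -2 - 13*(5 + N) = -2 + (-65 - 13*N) = -67 - 13*N)
r(36, 129) + 310103 = (-67 - 13*36) + 310103 = (-67 - 468) + 310103 = -535 + 310103 = 309568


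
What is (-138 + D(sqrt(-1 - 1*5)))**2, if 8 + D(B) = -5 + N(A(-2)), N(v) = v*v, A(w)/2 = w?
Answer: 18225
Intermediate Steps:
A(w) = 2*w
N(v) = v**2
D(B) = 3 (D(B) = -8 + (-5 + (2*(-2))**2) = -8 + (-5 + (-4)**2) = -8 + (-5 + 16) = -8 + 11 = 3)
(-138 + D(sqrt(-1 - 1*5)))**2 = (-138 + 3)**2 = (-135)**2 = 18225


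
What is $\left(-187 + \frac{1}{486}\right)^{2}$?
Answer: $\frac{8259356161}{236196} \approx 34968.0$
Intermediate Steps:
$\left(-187 + \frac{1}{486}\right)^{2} = \left(- \frac{90881}{486}\right)^{2} = \frac{8259356161}{236196}$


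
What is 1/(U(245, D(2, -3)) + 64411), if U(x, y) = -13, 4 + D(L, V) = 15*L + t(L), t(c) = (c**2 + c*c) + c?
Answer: 1/64398 ≈ 1.5528e-5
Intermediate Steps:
t(c) = c + 2*c**2 (t(c) = (c**2 + c**2) + c = 2*c**2 + c = c + 2*c**2)
D(L, V) = -4 + 15*L + L*(1 + 2*L) (D(L, V) = -4 + (15*L + L*(1 + 2*L)) = -4 + 15*L + L*(1 + 2*L))
1/(U(245, D(2, -3)) + 64411) = 1/(-13 + 64411) = 1/64398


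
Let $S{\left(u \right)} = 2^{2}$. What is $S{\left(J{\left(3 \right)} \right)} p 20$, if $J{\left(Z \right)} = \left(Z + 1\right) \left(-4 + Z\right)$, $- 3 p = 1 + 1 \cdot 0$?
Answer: $- \frac{80}{3} \approx -26.667$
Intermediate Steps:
$p = - \frac{1}{3}$ ($p = - \frac{1 + 1 \cdot 0}{3} = - \frac{1 + 0}{3} = \left(- \frac{1}{3}\right) 1 = - \frac{1}{3} \approx -0.33333$)
$J{\left(Z \right)} = \left(1 + Z\right) \left(-4 + Z\right)$
$S{\left(u \right)} = 4$
$S{\left(J{\left(3 \right)} \right)} p 20 = 4 \left(- \frac{1}{3}\right) 20 = \left(- \frac{4}{3}\right) 20 = - \frac{80}{3}$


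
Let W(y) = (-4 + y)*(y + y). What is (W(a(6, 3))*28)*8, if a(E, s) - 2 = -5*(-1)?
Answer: 9408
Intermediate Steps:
a(E, s) = 7 (a(E, s) = 2 - 5*(-1) = 2 + 5 = 7)
W(y) = 2*y*(-4 + y) (W(y) = (-4 + y)*(2*y) = 2*y*(-4 + y))
(W(a(6, 3))*28)*8 = ((2*7*(-4 + 7))*28)*8 = ((2*7*3)*28)*8 = (42*28)*8 = 1176*8 = 9408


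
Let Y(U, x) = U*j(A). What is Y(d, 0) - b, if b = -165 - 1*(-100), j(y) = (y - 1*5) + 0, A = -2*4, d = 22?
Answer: -221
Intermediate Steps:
A = -8
j(y) = -5 + y (j(y) = (y - 5) + 0 = (-5 + y) + 0 = -5 + y)
Y(U, x) = -13*U (Y(U, x) = U*(-5 - 8) = U*(-13) = -13*U)
b = -65 (b = -165 + 100 = -65)
Y(d, 0) - b = -13*22 - 1*(-65) = -286 + 65 = -221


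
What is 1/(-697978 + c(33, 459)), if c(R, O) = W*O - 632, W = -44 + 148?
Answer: -1/650874 ≈ -1.5364e-6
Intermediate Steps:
W = 104
c(R, O) = -632 + 104*O (c(R, O) = 104*O - 632 = -632 + 104*O)
1/(-697978 + c(33, 459)) = 1/(-697978 + (-632 + 104*459)) = 1/(-697978 + (-632 + 47736)) = 1/(-697978 + 47104) = 1/(-650874) = -1/650874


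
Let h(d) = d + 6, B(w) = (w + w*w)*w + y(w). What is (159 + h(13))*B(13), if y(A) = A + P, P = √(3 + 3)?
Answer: 423462 + 178*√6 ≈ 4.2390e+5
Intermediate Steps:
P = √6 ≈ 2.4495
y(A) = A + √6
B(w) = w + √6 + w*(w + w²) (B(w) = (w + w*w)*w + (w + √6) = (w + w²)*w + (w + √6) = w*(w + w²) + (w + √6) = w + √6 + w*(w + w²))
h(d) = 6 + d
(159 + h(13))*B(13) = (159 + (6 + 13))*(13 + √6 + 13² + 13³) = (159 + 19)*(13 + √6 + 169 + 2197) = 178*(2379 + √6) = 423462 + 178*√6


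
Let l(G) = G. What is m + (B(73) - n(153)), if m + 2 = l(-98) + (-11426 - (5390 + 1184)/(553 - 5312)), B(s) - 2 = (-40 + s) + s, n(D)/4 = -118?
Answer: -52085440/4759 ≈ -10945.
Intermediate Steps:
n(D) = -472 (n(D) = 4*(-118) = -472)
B(s) = -38 + 2*s (B(s) = 2 + ((-40 + s) + s) = 2 + (-40 + 2*s) = -38 + 2*s)
m = -54845660/4759 (m = -2 + (-98 + (-11426 - (5390 + 1184)/(553 - 5312))) = -2 + (-98 + (-11426 - 6574/(-4759))) = -2 + (-98 + (-11426 - 6574*(-1)/4759)) = -2 + (-98 + (-11426 - 1*(-6574/4759))) = -2 + (-98 + (-11426 + 6574/4759)) = -2 + (-98 - 54369760/4759) = -2 - 54836142/4759 = -54845660/4759 ≈ -11525.)
m + (B(73) - n(153)) = -54845660/4759 + ((-38 + 2*73) - 1*(-472)) = -54845660/4759 + ((-38 + 146) + 472) = -54845660/4759 + (108 + 472) = -54845660/4759 + 580 = -52085440/4759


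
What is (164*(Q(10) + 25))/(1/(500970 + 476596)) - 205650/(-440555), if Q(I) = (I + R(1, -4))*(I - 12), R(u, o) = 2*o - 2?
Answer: 353150703127730/88111 ≈ 4.0080e+9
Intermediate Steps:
R(u, o) = -2 + 2*o
Q(I) = (-12 + I)*(-10 + I) (Q(I) = (I + (-2 + 2*(-4)))*(I - 12) = (I + (-2 - 8))*(-12 + I) = (I - 10)*(-12 + I) = (-10 + I)*(-12 + I) = (-12 + I)*(-10 + I))
(164*(Q(10) + 25))/(1/(500970 + 476596)) - 205650/(-440555) = (164*((120 + 10² - 22*10) + 25))/(1/(500970 + 476596)) - 205650/(-440555) = (164*((120 + 100 - 220) + 25))/(1/977566) - 205650*(-1/440555) = (164*(0 + 25))/(1/977566) + 41130/88111 = (164*25)*977566 + 41130/88111 = 4100*977566 + 41130/88111 = 4008020600 + 41130/88111 = 353150703127730/88111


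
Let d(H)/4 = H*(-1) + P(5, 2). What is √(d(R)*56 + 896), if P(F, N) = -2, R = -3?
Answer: 4*√70 ≈ 33.466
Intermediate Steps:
d(H) = -8 - 4*H (d(H) = 4*(H*(-1) - 2) = 4*(-H - 2) = 4*(-2 - H) = -8 - 4*H)
√(d(R)*56 + 896) = √((-8 - 4*(-3))*56 + 896) = √((-8 + 12)*56 + 896) = √(4*56 + 896) = √(224 + 896) = √1120 = 4*√70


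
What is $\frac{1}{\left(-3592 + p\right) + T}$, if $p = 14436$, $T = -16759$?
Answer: $- \frac{1}{5915} \approx -0.00016906$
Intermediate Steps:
$\frac{1}{\left(-3592 + p\right) + T} = \frac{1}{\left(-3592 + 14436\right) - 16759} = \frac{1}{10844 - 16759} = \frac{1}{-5915} = - \frac{1}{5915}$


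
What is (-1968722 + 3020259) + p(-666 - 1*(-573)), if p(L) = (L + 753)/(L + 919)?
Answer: 434285111/413 ≈ 1.0515e+6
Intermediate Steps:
p(L) = (753 + L)/(919 + L)
(-1968722 + 3020259) + p(-666 - 1*(-573)) = (-1968722 + 3020259) + (753 + (-666 - 1*(-573)))/(919 + (-666 - 1*(-573))) = 1051537 + (753 + (-666 + 573))/(919 + (-666 + 573)) = 1051537 + (753 - 93)/(919 - 93) = 1051537 + 660/826 = 1051537 + (1/826)*660 = 1051537 + 330/413 = 434285111/413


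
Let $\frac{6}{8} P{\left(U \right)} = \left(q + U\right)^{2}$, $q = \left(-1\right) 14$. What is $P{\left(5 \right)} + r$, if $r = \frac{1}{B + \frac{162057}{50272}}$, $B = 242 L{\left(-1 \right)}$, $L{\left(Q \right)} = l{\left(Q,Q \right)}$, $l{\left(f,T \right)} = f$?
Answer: $\frac{1296356564}{12003767} \approx 108.0$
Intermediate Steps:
$L{\left(Q \right)} = Q$
$q = -14$
$B = -242$ ($B = 242 \left(-1\right) = -242$)
$P{\left(U \right)} = \frac{4 \left(-14 + U\right)^{2}}{3}$
$r = - \frac{50272}{12003767}$ ($r = \frac{1}{-242 + \frac{162057}{50272}} = \frac{1}{- \frac{12003767}{50272}} = - \frac{50272}{12003767} \approx -0.004188$)
$P{\left(5 \right)} + r = \frac{4 \left(-14 + 5\right)^{2}}{3} - \frac{50272}{12003767} = \frac{4 \left(-9\right)^{2}}{3} - \frac{50272}{12003767} = \frac{4}{3} \cdot 81 - \frac{50272}{12003767} = 108 - \frac{50272}{12003767} = \frac{1296356564}{12003767}$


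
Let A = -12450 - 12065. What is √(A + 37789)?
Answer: √13274 ≈ 115.21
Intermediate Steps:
A = -24515
√(A + 37789) = √(-24515 + 37789) = √13274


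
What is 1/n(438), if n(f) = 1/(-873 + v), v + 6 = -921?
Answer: -1800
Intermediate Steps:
v = -927 (v = -6 - 921 = -927)
n(f) = -1/1800 (n(f) = 1/(-873 - 927) = 1/(-1800) = -1/1800)
1/n(438) = 1/(-1/1800) = -1800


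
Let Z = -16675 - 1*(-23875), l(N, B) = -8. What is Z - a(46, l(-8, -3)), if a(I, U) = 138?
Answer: 7062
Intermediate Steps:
Z = 7200 (Z = -16675 + 23875 = 7200)
Z - a(46, l(-8, -3)) = 7200 - 1*138 = 7200 - 138 = 7062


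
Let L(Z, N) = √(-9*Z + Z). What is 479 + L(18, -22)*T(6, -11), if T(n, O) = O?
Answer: 479 - 132*I ≈ 479.0 - 132.0*I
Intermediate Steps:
L(Z, N) = 2*√2*√(-Z) (L(Z, N) = √(-8*Z) = 2*√2*√(-Z))
479 + L(18, -22)*T(6, -11) = 479 + (2*√2*√(-1*18))*(-11) = 479 + (2*√2*√(-18))*(-11) = 479 + (2*√2*(3*I*√2))*(-11) = 479 + (12*I)*(-11) = 479 - 132*I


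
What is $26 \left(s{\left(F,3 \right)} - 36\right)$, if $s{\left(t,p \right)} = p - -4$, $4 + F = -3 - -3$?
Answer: $-754$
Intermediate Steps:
$F = -4$ ($F = -4 - 0 = -4 + \left(-3 + 3\right) = -4 + 0 = -4$)
$s{\left(t,p \right)} = 4 + p$ ($s{\left(t,p \right)} = p + 4 = 4 + p$)
$26 \left(s{\left(F,3 \right)} - 36\right) = 26 \left(\left(4 + 3\right) - 36\right) = 26 \left(7 - 36\right) = 26 \left(-29\right) = -754$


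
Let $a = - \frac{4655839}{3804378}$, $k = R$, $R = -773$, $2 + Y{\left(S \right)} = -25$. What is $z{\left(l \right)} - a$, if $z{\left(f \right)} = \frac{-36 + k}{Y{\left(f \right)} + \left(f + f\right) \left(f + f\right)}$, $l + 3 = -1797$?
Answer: $\frac{20112156663515}{16434878720598} \approx 1.2237$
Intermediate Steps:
$Y{\left(S \right)} = -27$ ($Y{\left(S \right)} = -2 - 25 = -27$)
$k = -773$
$l = -1800$ ($l = -3 - 1797 = -1800$)
$a = - \frac{4655839}{3804378}$ ($a = \left(-4655839\right) \frac{1}{3804378} = - \frac{4655839}{3804378} \approx -1.2238$)
$z{\left(f \right)} = - \frac{809}{-27 + 4 f^{2}}$ ($z{\left(f \right)} = \frac{-36 - 773}{-27 + \left(f + f\right) \left(f + f\right)} = - \frac{809}{-27 + 2 f 2 f} = - \frac{809}{-27 + 4 f^{2}}$)
$z{\left(l \right)} - a = - \frac{809}{-27 + 4 \left(-1800\right)^{2}} - - \frac{4655839}{3804378} = - \frac{809}{-27 + 4 \cdot 3240000} + \frac{4655839}{3804378} = - \frac{809}{-27 + 12960000} + \frac{4655839}{3804378} = - \frac{809}{12959973} + \frac{4655839}{3804378} = \frac{20112156663515}{16434878720598}$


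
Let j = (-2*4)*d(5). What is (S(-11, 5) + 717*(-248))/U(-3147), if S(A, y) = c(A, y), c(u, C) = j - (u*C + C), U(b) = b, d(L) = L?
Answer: 177806/3147 ≈ 56.500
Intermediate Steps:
j = -40 (j = -2*4*5 = -8*5 = -40)
c(u, C) = -40 - C - C*u (c(u, C) = -40 - (u*C + C) = -40 - (C*u + C) = -40 - (C + C*u) = -40 + (-C - C*u) = -40 - C - C*u)
S(A, y) = -40 - y - A*y (S(A, y) = -40 - y - y*A = -40 - y - A*y)
(S(-11, 5) + 717*(-248))/U(-3147) = ((-40 - 1*5 - 1*(-11)*5) + 717*(-248))/(-3147) = ((-40 - 5 + 55) - 177816)*(-1/3147) = (10 - 177816)*(-1/3147) = -177806*(-1/3147) = 177806/3147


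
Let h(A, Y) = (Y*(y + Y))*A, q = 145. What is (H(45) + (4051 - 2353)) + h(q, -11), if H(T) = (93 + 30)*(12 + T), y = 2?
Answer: 23064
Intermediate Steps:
H(T) = 1476 + 123*T (H(T) = 123*(12 + T) = 1476 + 123*T)
h(A, Y) = A*Y*(2 + Y) (h(A, Y) = (Y*(2 + Y))*A = A*Y*(2 + Y))
(H(45) + (4051 - 2353)) + h(q, -11) = ((1476 + 123*45) + (4051 - 2353)) + 145*(-11)*(2 - 11) = ((1476 + 5535) + 1698) + 145*(-11)*(-9) = (7011 + 1698) + 14355 = 8709 + 14355 = 23064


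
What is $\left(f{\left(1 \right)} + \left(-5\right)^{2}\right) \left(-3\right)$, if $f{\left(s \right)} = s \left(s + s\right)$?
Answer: $-81$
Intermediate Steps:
$f{\left(s \right)} = 2 s^{2}$ ($f{\left(s \right)} = s 2 s = 2 s^{2}$)
$\left(f{\left(1 \right)} + \left(-5\right)^{2}\right) \left(-3\right) = \left(2 \cdot 1^{2} + \left(-5\right)^{2}\right) \left(-3\right) = \left(2 \cdot 1 + 25\right) \left(-3\right) = \left(2 + 25\right) \left(-3\right) = 27 \left(-3\right) = -81$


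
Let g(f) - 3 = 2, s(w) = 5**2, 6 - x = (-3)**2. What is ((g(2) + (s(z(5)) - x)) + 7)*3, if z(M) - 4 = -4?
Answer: 120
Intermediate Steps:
z(M) = 0 (z(M) = 4 - 4 = 0)
x = -3 (x = 6 - 1*(-3)**2 = 6 - 1*9 = 6 - 9 = -3)
s(w) = 25
g(f) = 5 (g(f) = 3 + 2 = 5)
((g(2) + (s(z(5)) - x)) + 7)*3 = ((5 + (25 - 1*(-3))) + 7)*3 = ((5 + (25 + 3)) + 7)*3 = ((5 + 28) + 7)*3 = (33 + 7)*3 = 40*3 = 120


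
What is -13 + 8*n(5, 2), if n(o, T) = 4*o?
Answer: 147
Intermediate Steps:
-13 + 8*n(5, 2) = -13 + 8*(4*5) = -13 + 8*20 = -13 + 160 = 147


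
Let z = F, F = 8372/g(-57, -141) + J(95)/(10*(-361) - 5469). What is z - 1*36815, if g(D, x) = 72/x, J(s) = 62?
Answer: -2898570991/54474 ≈ -53210.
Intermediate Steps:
F = -893110681/54474 (F = 8372/((72/(-141))) + 62/(10*(-361) - 5469) = 8372/((72*(-1/141))) + 62/(-3610 - 5469) = 8372/(-24/47) + 62/(-9079) = 8372*(-47/24) + 62*(-1/9079) = -98371/6 - 62/9079 = -893110681/54474 ≈ -16395.)
z = -893110681/54474 ≈ -16395.
z - 1*36815 = -893110681/54474 - 1*36815 = -893110681/54474 - 36815 = -2898570991/54474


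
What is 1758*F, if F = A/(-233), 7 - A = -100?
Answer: -188106/233 ≈ -807.32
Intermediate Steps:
A = 107 (A = 7 - 1*(-100) = 7 + 100 = 107)
F = -107/233 (F = 107/(-233) = 107*(-1/233) = -107/233 ≈ -0.45923)
1758*F = 1758*(-107/233) = -188106/233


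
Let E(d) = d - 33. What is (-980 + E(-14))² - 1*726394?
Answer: 328335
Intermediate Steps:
E(d) = -33 + d
(-980 + E(-14))² - 1*726394 = (-980 + (-33 - 14))² - 1*726394 = (-980 - 47)² - 726394 = (-1027)² - 726394 = 1054729 - 726394 = 328335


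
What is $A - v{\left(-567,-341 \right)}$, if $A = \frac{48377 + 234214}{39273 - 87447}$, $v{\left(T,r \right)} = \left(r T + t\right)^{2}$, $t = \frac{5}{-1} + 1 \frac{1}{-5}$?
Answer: $- \frac{15006623178110423}{401450} \approx -3.7381 \cdot 10^{10}$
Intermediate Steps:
$t = - \frac{26}{5}$ ($t = 5 \left(-1\right) + 1 \left(- \frac{1}{5}\right) = -5 - \frac{1}{5} = - \frac{26}{5} \approx -5.2$)
$v{\left(T,r \right)} = \left(- \frac{26}{5} + T r\right)^{2}$ ($v{\left(T,r \right)} = \left(r T - \frac{26}{5}\right)^{2} = \left(T r - \frac{26}{5}\right)^{2} = \left(- \frac{26}{5} + T r\right)^{2}$)
$A = - \frac{94197}{16058}$ ($A = \frac{282591}{-48174} = 282591 \left(- \frac{1}{48174}\right) = - \frac{94197}{16058} \approx -5.8661$)
$A - v{\left(-567,-341 \right)} = - \frac{94197}{16058} - \frac{\left(-26 + 5 \left(-567\right) \left(-341\right)\right)^{2}}{25} = - \frac{94197}{16058} - \frac{\left(-26 + 966735\right)^{2}}{25} = - \frac{94197}{16058} - \frac{966709^{2}}{25} = - \frac{94197}{16058} - \frac{1}{25} \cdot 934526290681 = - \frac{94197}{16058} - \frac{934526290681}{25} = - \frac{15006623178110423}{401450}$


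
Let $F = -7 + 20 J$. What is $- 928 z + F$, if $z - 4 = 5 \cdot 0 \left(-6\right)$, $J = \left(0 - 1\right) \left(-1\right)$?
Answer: $-3699$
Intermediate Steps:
$J = 1$ ($J = \left(-1\right) \left(-1\right) = 1$)
$F = 13$ ($F = -7 + 20 \cdot 1 = -7 + 20 = 13$)
$z = 4$ ($z = 4 + 5 \cdot 0 \left(-6\right) = 4 + 0 \left(-6\right) = 4 + 0 = 4$)
$- 928 z + F = \left(-928\right) 4 + 13 = -3712 + 13 = -3699$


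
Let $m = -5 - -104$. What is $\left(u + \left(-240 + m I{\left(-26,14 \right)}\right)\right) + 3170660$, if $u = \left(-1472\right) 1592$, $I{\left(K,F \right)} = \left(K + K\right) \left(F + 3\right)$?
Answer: $739480$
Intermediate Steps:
$I{\left(K,F \right)} = 2 K \left(3 + F\right)$
$m = 99$ ($m = -5 + 104 = 99$)
$u = -2343424$
$\left(u + \left(-240 + m I{\left(-26,14 \right)}\right)\right) + 3170660 = \left(-2343424 + \left(-240 + 99 \cdot 2 \left(-26\right) \left(3 + 14\right)\right)\right) + 3170660 = \left(-2343424 + \left(-240 + 99 \cdot 2 \left(-26\right) 17\right)\right) + 3170660 = \left(-2343424 + \left(-240 + 99 \left(-884\right)\right)\right) + 3170660 = \left(-2343424 - 87756\right) + 3170660 = -2431180 + 3170660 = 739480$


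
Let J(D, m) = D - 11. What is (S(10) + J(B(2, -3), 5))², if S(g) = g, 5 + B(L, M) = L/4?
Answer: 121/4 ≈ 30.250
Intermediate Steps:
B(L, M) = -5 + L/4
J(D, m) = -11 + D
(S(10) + J(B(2, -3), 5))² = (10 + (-11 + (-5 + (¼)*2)))² = (10 + (-11 + (-5 + ½)))² = (10 + (-11 - 9/2))² = (10 - 31/2)² = (-11/2)² = 121/4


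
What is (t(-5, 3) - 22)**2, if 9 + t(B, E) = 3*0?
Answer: 961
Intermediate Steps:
t(B, E) = -9 (t(B, E) = -9 + 3*0 = -9 + 0 = -9)
(t(-5, 3) - 22)**2 = (-9 - 22)**2 = (-31)**2 = 961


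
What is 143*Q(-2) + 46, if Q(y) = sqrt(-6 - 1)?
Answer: 46 + 143*I*sqrt(7) ≈ 46.0 + 378.34*I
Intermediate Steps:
Q(y) = I*sqrt(7) (Q(y) = sqrt(-7) = I*sqrt(7))
143*Q(-2) + 46 = 143*(I*sqrt(7)) + 46 = 143*I*sqrt(7) + 46 = 46 + 143*I*sqrt(7)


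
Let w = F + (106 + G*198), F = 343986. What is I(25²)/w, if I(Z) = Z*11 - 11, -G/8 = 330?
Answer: -1716/44657 ≈ -0.038426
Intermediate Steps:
G = -2640 (G = -8*330 = -2640)
I(Z) = -11 + 11*Z (I(Z) = 11*Z - 11 = -11 + 11*Z)
w = -178628 (w = 343986 + (106 - 2640*198) = 343986 + (106 - 522720) = 343986 - 522614 = -178628)
I(25²)/w = (-11 + 11*25²)/(-178628) = (-11 + 11*625)*(-1/178628) = (-11 + 6875)*(-1/178628) = 6864*(-1/178628) = -1716/44657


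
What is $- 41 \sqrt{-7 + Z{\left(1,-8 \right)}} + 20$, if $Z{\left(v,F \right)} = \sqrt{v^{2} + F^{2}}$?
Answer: $20 - 41 \sqrt{-7 + \sqrt{65}} \approx -22.257$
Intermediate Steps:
$Z{\left(v,F \right)} = \sqrt{F^{2} + v^{2}}$
$- 41 \sqrt{-7 + Z{\left(1,-8 \right)}} + 20 = - 41 \sqrt{-7 + \sqrt{\left(-8\right)^{2} + 1^{2}}} + 20 = - 41 \sqrt{-7 + \sqrt{64 + 1}} + 20 = - 41 \sqrt{-7 + \sqrt{65}} + 20 = 20 - 41 \sqrt{-7 + \sqrt{65}}$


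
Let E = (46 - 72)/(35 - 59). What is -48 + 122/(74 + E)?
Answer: -41784/901 ≈ -46.375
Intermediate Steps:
E = 13/12 (E = -26/(-24) = -26*(-1/24) = 13/12 ≈ 1.0833)
-48 + 122/(74 + E) = -48 + 122/(74 + 13/12) = -48 + 122/(901/12) = -48 + 122*(12/901) = -48 + 1464/901 = -41784/901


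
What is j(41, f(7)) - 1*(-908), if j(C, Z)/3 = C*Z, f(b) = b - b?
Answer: 908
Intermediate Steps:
f(b) = 0
j(C, Z) = 3*C*Z (j(C, Z) = 3*(C*Z) = 3*C*Z)
j(41, f(7)) - 1*(-908) = 3*41*0 - 1*(-908) = 0 + 908 = 908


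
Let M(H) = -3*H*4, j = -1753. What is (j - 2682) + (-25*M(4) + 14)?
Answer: -3221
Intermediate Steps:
M(H) = -12*H
(j - 2682) + (-25*M(4) + 14) = (-1753 - 2682) + (-(-300)*4 + 14) = -4435 + (-25*(-48) + 14) = -4435 + (1200 + 14) = -4435 + 1214 = -3221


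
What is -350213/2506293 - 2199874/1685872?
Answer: -3051971548909/2112644596248 ≈ -1.4446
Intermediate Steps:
-350213/2506293 - 2199874/1685872 = -350213*1/2506293 - 2199874*1/1685872 = -350213/2506293 - 1099937/842936 = -3051971548909/2112644596248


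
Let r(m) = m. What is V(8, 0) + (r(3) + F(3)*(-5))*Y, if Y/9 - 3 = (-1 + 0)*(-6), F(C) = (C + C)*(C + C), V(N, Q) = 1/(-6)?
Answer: -86023/6 ≈ -14337.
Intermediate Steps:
V(N, Q) = -⅙
F(C) = 4*C² (F(C) = (2*C)*(2*C) = 4*C²)
Y = 81 (Y = 27 + 9*((-1 + 0)*(-6)) = 27 + 9*(-1*(-6)) = 27 + 9*6 = 27 + 54 = 81)
V(8, 0) + (r(3) + F(3)*(-5))*Y = -⅙ + (3 + (4*3²)*(-5))*81 = -⅙ + (3 + (4*9)*(-5))*81 = -⅙ + (3 + 36*(-5))*81 = -⅙ + (3 - 180)*81 = -⅙ - 177*81 = -⅙ - 14337 = -86023/6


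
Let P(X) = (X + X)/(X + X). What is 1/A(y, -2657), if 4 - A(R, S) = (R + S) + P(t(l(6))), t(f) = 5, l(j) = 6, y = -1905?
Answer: 1/4565 ≈ 0.00021906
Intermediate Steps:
P(X) = 1 (P(X) = (2*X)/((2*X)) = (2*X)*(1/(2*X)) = 1)
A(R, S) = 3 - R - S (A(R, S) = 4 - ((R + S) + 1) = 4 - (1 + R + S) = 4 + (-1 - R - S) = 3 - R - S)
1/A(y, -2657) = 1/(3 - 1*(-1905) - 1*(-2657)) = 1/(3 + 1905 + 2657) = 1/4565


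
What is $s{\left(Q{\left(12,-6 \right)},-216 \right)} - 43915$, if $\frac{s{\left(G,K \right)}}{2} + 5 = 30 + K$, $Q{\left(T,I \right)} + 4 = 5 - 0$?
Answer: $-44297$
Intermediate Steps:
$Q{\left(T,I \right)} = 1$ ($Q{\left(T,I \right)} = -4 + \left(5 - 0\right) = -4 + \left(5 + 0\right) = -4 + 5 = 1$)
$s{\left(G,K \right)} = 50 + 2 K$ ($s{\left(G,K \right)} = -10 + 2 \left(30 + K\right) = -10 + \left(60 + 2 K\right) = 50 + 2 K$)
$s{\left(Q{\left(12,-6 \right)},-216 \right)} - 43915 = \left(50 + 2 \left(-216\right)\right) - 43915 = \left(50 - 432\right) - 43915 = -382 - 43915 = -44297$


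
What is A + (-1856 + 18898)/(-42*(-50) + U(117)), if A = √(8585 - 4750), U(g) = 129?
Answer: 17042/2229 + √3835 ≈ 69.573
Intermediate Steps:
A = √3835 ≈ 61.927
A + (-1856 + 18898)/(-42*(-50) + U(117)) = √3835 + (-1856 + 18898)/(-42*(-50) + 129) = √3835 + 17042/(2100 + 129) = √3835 + 17042/2229 = 17042/2229 + √3835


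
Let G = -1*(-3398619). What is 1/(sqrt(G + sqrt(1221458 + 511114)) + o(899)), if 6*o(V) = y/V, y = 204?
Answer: 1/(34/899 + sqrt(3398619 + 6*sqrt(48127))) ≈ 0.00054232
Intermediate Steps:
o(V) = 34/V (o(V) = (204/V)/6 = 34/V)
G = 3398619
1/(sqrt(G + sqrt(1221458 + 511114)) + o(899)) = 1/(sqrt(3398619 + sqrt(1221458 + 511114)) + 34/899) = 1/(sqrt(3398619 + sqrt(1732572)) + 34*(1/899)) = 1/(sqrt(3398619 + 6*sqrt(48127)) + 34/899) = 1/(34/899 + sqrt(3398619 + 6*sqrt(48127)))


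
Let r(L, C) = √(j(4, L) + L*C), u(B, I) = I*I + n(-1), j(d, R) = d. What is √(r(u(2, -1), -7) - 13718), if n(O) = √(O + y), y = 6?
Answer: √(-13718 + √(-3 - 7*√5)) ≈ 0.0184 + 117.12*I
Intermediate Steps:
n(O) = √(6 + O) (n(O) = √(O + 6) = √(6 + O))
u(B, I) = √5 + I² (u(B, I) = I*I + √(6 - 1) = I² + √5 = √5 + I²)
r(L, C) = √(4 + C*L) (r(L, C) = √(4 + L*C) = √(4 + C*L))
√(r(u(2, -1), -7) - 13718) = √(√(4 - 7*(√5 + (-1)²)) - 13718) = √(√(4 - 7*(√5 + 1)) - 13718) = √(√(4 - 7*(1 + √5)) - 13718) = √(√(4 + (-7 - 7*√5)) - 13718) = √(√(-3 - 7*√5) - 13718) = √(-13718 + √(-3 - 7*√5))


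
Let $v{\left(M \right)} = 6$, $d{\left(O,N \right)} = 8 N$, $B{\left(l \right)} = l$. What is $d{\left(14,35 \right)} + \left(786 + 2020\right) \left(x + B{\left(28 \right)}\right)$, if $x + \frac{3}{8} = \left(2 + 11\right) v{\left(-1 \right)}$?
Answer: $\frac{1186655}{4} \approx 2.9666 \cdot 10^{5}$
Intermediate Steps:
$x = \frac{621}{8}$ ($x = - \frac{3}{8} + \left(2 + 11\right) 6 = - \frac{3}{8} + 13 \cdot 6 = - \frac{3}{8} + 78 = \frac{621}{8} \approx 77.625$)
$d{\left(14,35 \right)} + \left(786 + 2020\right) \left(x + B{\left(28 \right)}\right) = 8 \cdot 35 + \left(786 + 2020\right) \left(\frac{621}{8} + 28\right) = 280 + 2806 \cdot \frac{845}{8} = 280 + \frac{1185535}{4} = \frac{1186655}{4}$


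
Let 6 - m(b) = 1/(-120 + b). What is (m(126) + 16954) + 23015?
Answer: 239849/6 ≈ 39975.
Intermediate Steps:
m(b) = 6 - 1/(-120 + b)
(m(126) + 16954) + 23015 = ((-721 + 6*126)/(-120 + 126) + 16954) + 23015 = ((-721 + 756)/6 + 16954) + 23015 = ((1/6)*35 + 16954) + 23015 = (35/6 + 16954) + 23015 = 101759/6 + 23015 = 239849/6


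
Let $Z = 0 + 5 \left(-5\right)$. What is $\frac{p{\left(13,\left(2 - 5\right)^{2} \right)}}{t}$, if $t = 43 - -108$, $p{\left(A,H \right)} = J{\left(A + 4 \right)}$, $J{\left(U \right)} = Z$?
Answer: $- \frac{25}{151} \approx -0.16556$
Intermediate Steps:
$Z = -25$ ($Z = 0 - 25 = -25$)
$J{\left(U \right)} = -25$
$p{\left(A,H \right)} = -25$
$t = 151$ ($t = 43 + 108 = 151$)
$\frac{p{\left(13,\left(2 - 5\right)^{2} \right)}}{t} = - \frac{25}{151}$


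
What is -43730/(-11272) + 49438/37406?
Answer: 548257379/105410108 ≈ 5.2012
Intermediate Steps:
-43730/(-11272) + 49438/37406 = -43730*(-1/11272) + 49438*(1/37406) = 21865/5636 + 24719/18703 = 548257379/105410108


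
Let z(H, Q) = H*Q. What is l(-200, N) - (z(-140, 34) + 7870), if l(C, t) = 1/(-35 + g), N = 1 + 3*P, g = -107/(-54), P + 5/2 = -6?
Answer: -5545184/1783 ≈ -3110.0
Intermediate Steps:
P = -17/2 (P = -5/2 - 6 = -17/2 ≈ -8.5000)
g = 107/54 (g = -107*(-1/54) = 107/54 ≈ 1.9815)
N = -49/2 (N = 1 + 3*(-17/2) = 1 - 51/2 = -49/2 ≈ -24.500)
l(C, t) = -54/1783 (l(C, t) = 1/(-35 + 107/54) = 1/(-1783/54) = -54/1783)
l(-200, N) - (z(-140, 34) + 7870) = -54/1783 - (-140*34 + 7870) = -54/1783 - (-4760 + 7870) = -54/1783 - 1*3110 = -54/1783 - 3110 = -5545184/1783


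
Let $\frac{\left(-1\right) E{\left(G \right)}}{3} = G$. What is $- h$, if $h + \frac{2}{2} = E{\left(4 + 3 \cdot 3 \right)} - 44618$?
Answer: $44658$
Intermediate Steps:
$E{\left(G \right)} = - 3 G$
$h = -44658$ ($h = -1 - \left(44618 + 3 \left(4 + 3 \cdot 3\right)\right) = -1 - \left(44618 + 3 \left(4 + 9\right)\right) = -1 - 44657 = -44658$)
$- h = \left(-1\right) \left(-44658\right) = 44658$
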